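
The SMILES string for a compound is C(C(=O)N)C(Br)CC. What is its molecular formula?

C5H10BrNO

Atom tally by fragment:
  H2NOCCH2 → C:2 H:4 O:1 N:1
  CH(Br) → C:1 H:1 Br:1
  CH2 → C:1 H:2
  CH3 → C:1 H:3
Element totals:
  C: 5
  H: 10
  Br: 1
  N: 1
  O: 1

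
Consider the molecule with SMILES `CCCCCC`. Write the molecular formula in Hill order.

Atom tally by fragment:
  CH3 → C:1 H:3
  CH2 → C:1 H:2
  CH2 → C:1 H:2
  CH2 → C:1 H:2
  CH2 → C:1 H:2
  CH3 → C:1 H:3
Element totals:
  C: 6
  H: 14

C6H14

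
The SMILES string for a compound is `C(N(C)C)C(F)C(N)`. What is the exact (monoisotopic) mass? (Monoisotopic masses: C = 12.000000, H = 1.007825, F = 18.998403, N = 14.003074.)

120.1063

Atom tally by fragment:
  (CH3)2NCH2 → C:3 H:8 N:1
  CH(F) → C:1 H:1 F:1
  CH2NH2 → C:1 H:4 N:1
Element totals:
  C: 5
  H: 13
  F: 1
  N: 2
Molecular formula: C5H13FN2.
  M = 5(12.0) + 13(1.007825) + 18.998403 + 2(14.003074)
    = 60.000000 + 13.101725 + 18.998403 + 28.006148 = 120.106276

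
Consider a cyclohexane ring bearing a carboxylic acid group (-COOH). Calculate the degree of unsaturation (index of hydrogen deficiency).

Atom tally by fragment:
  cyclohexane ring core → C:6 H:12
  (− 1 ring H displaced by substituents)
  + COOH → C:1 H:1 O:2
Element totals:
  C: 7
  H: 12
  O: 2
Molecular formula: C7H12O2.
DoU = (2C + 2 + N − H − X) / 2 = (2·7 + 2 + 0 − 12 − 0) / 2 = 2.

2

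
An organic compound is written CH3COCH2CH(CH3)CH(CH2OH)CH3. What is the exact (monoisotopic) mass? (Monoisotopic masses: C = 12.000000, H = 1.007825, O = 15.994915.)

Element totals:
  C: 8
  H: 16
  O: 2
Molecular formula: C8H16O2.
  M = 8(12.0) + 16(1.007825) + 2(15.994915)
    = 96.000000 + 16.125200 + 31.989830 = 144.115030

144.1150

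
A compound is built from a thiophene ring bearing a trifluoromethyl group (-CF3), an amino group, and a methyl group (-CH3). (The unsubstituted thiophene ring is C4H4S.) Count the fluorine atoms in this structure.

Atom tally by fragment:
  thiophene ring core → C:4 H:4 S:1
  (− 3 ring H displaced by substituents)
  + CF3 → C:1 F:3
  + NH2 → N:1 H:2
  + CH3 → C:1 H:3
Element totals:
  C: 6
  H: 6
  F: 3
  N: 1
  S: 1

3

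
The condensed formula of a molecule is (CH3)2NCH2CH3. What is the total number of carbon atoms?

4

Element totals:
  C: 4
  H: 11
  N: 1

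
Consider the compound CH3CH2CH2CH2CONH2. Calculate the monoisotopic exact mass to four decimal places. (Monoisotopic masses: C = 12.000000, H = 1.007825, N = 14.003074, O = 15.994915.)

101.0841

Atom tally by fragment:
  CH3 → C:1 H:3
  CH2 → C:1 H:2
  CH2 → C:1 H:2
  CH2CONH2 → C:2 H:4 O:1 N:1
Element totals:
  C: 5
  H: 11
  N: 1
  O: 1
Molecular formula: C5H11NO.
  M = 5(12.0) + 11(1.007825) + 14.003074 + 15.994915
    = 60.000000 + 11.086075 + 14.003074 + 15.994915 = 101.084064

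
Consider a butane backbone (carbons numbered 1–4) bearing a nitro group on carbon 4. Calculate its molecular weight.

Atom tally by fragment:
  CH3 → C:1 H:3
  CH2 → C:1 H:2
  CH2 → C:1 H:2
  CH2NO2 → C:1 H:2 N:1 O:2
Element totals:
  C: 4
  H: 9
  N: 1
  O: 2
Molecular formula: C4H9NO2.
  M = 4(12.011) + 9(1.008) + 14.007 + 2(15.999)
    = 48.044 + 9.072 + 14.007 + 31.998 = 103.121

103.12 g/mol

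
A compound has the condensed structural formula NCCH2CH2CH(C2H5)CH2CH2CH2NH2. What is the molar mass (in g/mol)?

154.26 g/mol

Atom tally by fragment:
  NCCH2 → C:2 H:2 N:1
  CH2 → C:1 H:2
  CH(C2H5) → C:3 H:6
  CH2 → C:1 H:2
  CH2 → C:1 H:2
  CH2NH2 → C:1 H:4 N:1
Element totals:
  C: 9
  H: 18
  N: 2
Molecular formula: C9H18N2.
  M = 9(12.011) + 18(1.008) + 2(14.007)
    = 108.099 + 18.144 + 28.014 = 154.257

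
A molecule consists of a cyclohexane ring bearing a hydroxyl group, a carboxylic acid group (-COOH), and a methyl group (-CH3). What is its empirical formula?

Atom tally by fragment:
  cyclohexane ring core → C:6 H:12
  (− 3 ring H displaced by substituents)
  + OH → O:1 H:1
  + COOH → C:1 H:1 O:2
  + CH3 → C:1 H:3
Element totals:
  C: 8
  H: 14
  O: 3
Molecular formula: C8H14O3.
gcd of subscripts (8, 14, 3) = 1, so the empirical formula equals the molecular formula.

C8H14O3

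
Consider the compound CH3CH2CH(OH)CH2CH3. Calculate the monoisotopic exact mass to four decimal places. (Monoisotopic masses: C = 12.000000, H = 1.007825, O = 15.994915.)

88.0888

Element totals:
  C: 5
  H: 12
  O: 1
Molecular formula: C5H12O.
  M = 5(12.0) + 12(1.007825) + 15.994915
    = 60.000000 + 12.093900 + 15.994915 = 88.088815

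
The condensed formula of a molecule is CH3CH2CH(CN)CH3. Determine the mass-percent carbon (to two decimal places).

72.24%

Atom tally by fragment:
  CH3 → C:1 H:3
  CH2 → C:1 H:2
  CH(CN) → C:2 H:1 N:1
  CH3 → C:1 H:3
Element totals:
  C: 5
  H: 9
  N: 1
Molecular formula: C5H9N.
Molar mass = 83.134 g/mol.
Mass from C: 5 × 12.011 = 60.055 g/mol.
%C = 60.055 / 83.134 × 100 = 72.24%.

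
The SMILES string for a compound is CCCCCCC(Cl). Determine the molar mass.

134.65 g/mol

Atom tally by fragment:
  CH3 → C:1 H:3
  CH2 → C:1 H:2
  CH2 → C:1 H:2
  CH2 → C:1 H:2
  CH2 → C:1 H:2
  CH2 → C:1 H:2
  CH2Cl → C:1 H:2 Cl:1
Element totals:
  C: 7
  H: 15
  Cl: 1
Molecular formula: C7H15Cl.
  M = 7(12.011) + 15(1.008) + 35.45
    = 84.077 + 15.120 + 35.450 = 134.647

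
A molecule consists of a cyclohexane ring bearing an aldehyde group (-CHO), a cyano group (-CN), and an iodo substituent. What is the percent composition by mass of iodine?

48.24%

Atom tally by fragment:
  cyclohexane ring core → C:6 H:12
  (− 3 ring H displaced by substituents)
  + CHO → C:1 H:1 O:1
  + CN → C:1 N:1
  + I → I:1
Element totals:
  C: 8
  H: 10
  I: 1
  N: 1
  O: 1
Molecular formula: C8H10INO.
Molar mass = 263.078 g/mol.
Mass from I: 1 × 126.904 = 126.904 g/mol.
%I = 126.904 / 263.078 × 100 = 48.24%.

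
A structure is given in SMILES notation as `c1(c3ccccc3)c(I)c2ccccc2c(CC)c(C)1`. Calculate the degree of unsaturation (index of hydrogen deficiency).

Atom tally by fragment:
  naphthalene ring system core → C:10 H:8
  (− 4 ring H displaced by substituents)
  + C6H5 → C:6 H:5
  + I → I:1
  + C2H5 → C:2 H:5
  + CH3 → C:1 H:3
Element totals:
  C: 19
  H: 17
  I: 1
Molecular formula: C19H17I.
DoU = (2C + 2 + N − H − X) / 2 = (2·19 + 2 + 0 − 17 − 1) / 2 = 11.

11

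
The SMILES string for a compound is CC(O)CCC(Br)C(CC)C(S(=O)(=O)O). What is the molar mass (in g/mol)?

Atom tally by fragment:
  CH3 → C:1 H:3
  CH(OH) → C:1 H:2 O:1
  CH2 → C:1 H:2
  CH2 → C:1 H:2
  CH(Br) → C:1 H:1 Br:1
  CH(C2H5) → C:3 H:6
  CH2SO3H → C:1 H:3 S:1 O:3
Element totals:
  C: 9
  H: 19
  Br: 1
  O: 4
  S: 1
Molecular formula: C9H19BrO4S.
  M = 9(12.011) + 19(1.008) + 79.904 + 4(15.999) + 32.06
    = 108.099 + 19.152 + 79.904 + 63.996 + 32.060 = 303.211

303.21 g/mol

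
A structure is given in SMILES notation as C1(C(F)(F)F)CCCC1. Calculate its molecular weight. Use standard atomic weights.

138.13 g/mol

Atom tally by fragment:
  cyclopentane ring core → C:5 H:10
  (− 1 ring H displaced by substituents)
  + CF3 → C:1 F:3
Element totals:
  C: 6
  H: 9
  F: 3
Molecular formula: C6H9F3.
  M = 6(12.011) + 9(1.008) + 3(18.998)
    = 72.066 + 9.072 + 56.994 = 138.132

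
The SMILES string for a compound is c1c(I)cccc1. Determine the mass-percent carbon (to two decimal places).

Atom tally by fragment:
  benzene ring core → C:6 H:6
  (− 1 ring H displaced by substituents)
  + I → I:1
Element totals:
  C: 6
  H: 5
  I: 1
Molecular formula: C6H5I.
Molar mass = 204.010 g/mol.
Mass from C: 6 × 12.011 = 72.066 g/mol.
%C = 72.066 / 204.010 × 100 = 35.32%.

35.32%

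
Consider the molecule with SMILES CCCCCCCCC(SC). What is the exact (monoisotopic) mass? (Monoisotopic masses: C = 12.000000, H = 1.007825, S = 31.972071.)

Atom tally by fragment:
  CH3 → C:1 H:3
  CH2 → C:1 H:2
  CH2 → C:1 H:2
  CH2 → C:1 H:2
  CH2 → C:1 H:2
  CH2 → C:1 H:2
  CH2 → C:1 H:2
  CH2 → C:1 H:2
  CH2SCH3 → C:2 H:5 S:1
Element totals:
  C: 10
  H: 22
  S: 1
Molecular formula: C10H22S.
  M = 10(12.0) + 22(1.007825) + 31.972071
    = 120.000000 + 22.172150 + 31.972071 = 174.144221

174.1442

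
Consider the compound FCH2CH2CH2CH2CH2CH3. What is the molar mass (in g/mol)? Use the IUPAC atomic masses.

Atom tally by fragment:
  FCH2 → C:1 H:2 F:1
  CH2 → C:1 H:2
  CH2 → C:1 H:2
  CH2 → C:1 H:2
  CH2 → C:1 H:2
  CH3 → C:1 H:3
Element totals:
  C: 6
  H: 13
  F: 1
Molecular formula: C6H13F.
  M = 6(12.011) + 13(1.008) + 18.998
    = 72.066 + 13.104 + 18.998 = 104.168

104.17 g/mol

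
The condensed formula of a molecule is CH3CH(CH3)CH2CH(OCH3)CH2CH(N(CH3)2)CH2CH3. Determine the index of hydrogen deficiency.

0

Element totals:
  C: 12
  H: 27
  N: 1
  O: 1
Molecular formula: C12H27NO.
DoU = (2C + 2 + N − H − X) / 2 = (2·12 + 2 + 1 − 27 − 0) / 2 = 0.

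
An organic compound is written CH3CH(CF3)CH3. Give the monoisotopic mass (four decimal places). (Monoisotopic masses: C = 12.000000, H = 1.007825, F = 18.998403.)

112.0500

Element totals:
  C: 4
  H: 7
  F: 3
Molecular formula: C4H7F3.
  M = 4(12.0) + 7(1.007825) + 3(18.998403)
    = 48.000000 + 7.054775 + 56.995209 = 112.049984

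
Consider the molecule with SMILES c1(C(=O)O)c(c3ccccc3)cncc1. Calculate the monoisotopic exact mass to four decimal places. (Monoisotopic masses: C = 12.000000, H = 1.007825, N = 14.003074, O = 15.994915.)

Atom tally by fragment:
  pyridine ring core → C:5 H:5 N:1
  (− 2 ring H displaced by substituents)
  + COOH → C:1 H:1 O:2
  + C6H5 → C:6 H:5
Element totals:
  C: 12
  H: 9
  N: 1
  O: 2
Molecular formula: C12H9NO2.
  M = 12(12.0) + 9(1.007825) + 14.003074 + 2(15.994915)
    = 144.000000 + 9.070425 + 14.003074 + 31.989830 = 199.063329

199.0633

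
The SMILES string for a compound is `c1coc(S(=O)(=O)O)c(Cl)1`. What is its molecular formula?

C4H3ClO4S

Atom tally by fragment:
  furan ring core → C:4 H:4 O:1
  (− 2 ring H displaced by substituents)
  + SO3H → S:1 O:3 H:1
  + Cl → Cl:1
Element totals:
  C: 4
  H: 3
  Cl: 1
  O: 4
  S: 1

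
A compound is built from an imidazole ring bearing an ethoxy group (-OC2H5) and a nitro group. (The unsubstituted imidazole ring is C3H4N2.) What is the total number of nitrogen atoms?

3

Atom tally by fragment:
  imidazole ring core → C:3 H:4 N:2
  (− 2 ring H displaced by substituents)
  + OC2H5 → C:2 H:5 O:1
  + NO2 → N:1 O:2
Element totals:
  C: 5
  H: 7
  N: 3
  O: 3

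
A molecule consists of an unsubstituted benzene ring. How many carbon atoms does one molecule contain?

Atom tally by fragment:
  benzene ring core → C:6 H:6
Element totals:
  C: 6
  H: 6

6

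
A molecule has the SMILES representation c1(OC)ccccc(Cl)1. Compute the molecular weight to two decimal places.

142.58 g/mol

Atom tally by fragment:
  benzene ring core → C:6 H:6
  (− 2 ring H displaced by substituents)
  + OCH3 → C:1 H:3 O:1
  + Cl → Cl:1
Element totals:
  C: 7
  H: 7
  Cl: 1
  O: 1
Molecular formula: C7H7ClO.
  M = 7(12.011) + 7(1.008) + 35.45 + 15.999
    = 84.077 + 7.056 + 35.450 + 15.999 = 142.582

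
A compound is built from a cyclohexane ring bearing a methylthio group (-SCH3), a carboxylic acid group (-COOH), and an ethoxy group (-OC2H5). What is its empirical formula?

C10H18O3S

Atom tally by fragment:
  cyclohexane ring core → C:6 H:12
  (− 3 ring H displaced by substituents)
  + SCH3 → C:1 H:3 S:1
  + COOH → C:1 H:1 O:2
  + OC2H5 → C:2 H:5 O:1
Element totals:
  C: 10
  H: 18
  O: 3
  S: 1
Molecular formula: C10H18O3S.
gcd of subscripts (10, 18, 3, 1) = 1, so the empirical formula equals the molecular formula.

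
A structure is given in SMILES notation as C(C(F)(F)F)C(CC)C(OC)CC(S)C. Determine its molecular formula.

C10H19F3OS

Atom tally by fragment:
  F3CCH2 → C:2 H:2 F:3
  CH(C2H5) → C:3 H:6
  CH(OCH3) → C:2 H:4 O:1
  CH2 → C:1 H:2
  CH(SH) → C:1 H:2 S:1
  CH3 → C:1 H:3
Element totals:
  C: 10
  H: 19
  F: 3
  O: 1
  S: 1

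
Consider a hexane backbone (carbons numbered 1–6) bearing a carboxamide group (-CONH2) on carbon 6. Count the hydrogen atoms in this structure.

Atom tally by fragment:
  CH3 → C:1 H:3
  CH2 → C:1 H:2
  CH2 → C:1 H:2
  CH2 → C:1 H:2
  CH2 → C:1 H:2
  CH2CONH2 → C:2 H:4 O:1 N:1
Element totals:
  C: 7
  H: 15
  N: 1
  O: 1

15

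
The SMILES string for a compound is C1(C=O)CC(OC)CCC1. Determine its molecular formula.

Atom tally by fragment:
  cyclohexane ring core → C:6 H:12
  (− 2 ring H displaced by substituents)
  + CHO → C:1 H:1 O:1
  + OCH3 → C:1 H:3 O:1
Element totals:
  C: 8
  H: 14
  O: 2

C8H14O2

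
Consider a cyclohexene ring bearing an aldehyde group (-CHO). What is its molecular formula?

C7H10O

Atom tally by fragment:
  cyclohexene ring core → C:6 H:10
  (− 1 ring H displaced by substituents)
  + CHO → C:1 H:1 O:1
Element totals:
  C: 7
  H: 10
  O: 1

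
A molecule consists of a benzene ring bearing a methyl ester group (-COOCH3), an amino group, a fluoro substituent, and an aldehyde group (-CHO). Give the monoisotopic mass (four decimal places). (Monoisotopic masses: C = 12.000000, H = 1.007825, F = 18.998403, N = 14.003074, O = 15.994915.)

Atom tally by fragment:
  benzene ring core → C:6 H:6
  (− 4 ring H displaced by substituents)
  + COOCH3 → C:2 H:3 O:2
  + NH2 → N:1 H:2
  + F → F:1
  + CHO → C:1 H:1 O:1
Element totals:
  C: 9
  H: 8
  F: 1
  N: 1
  O: 3
Molecular formula: C9H8FNO3.
  M = 9(12.0) + 8(1.007825) + 18.998403 + 14.003074 + 3(15.994915)
    = 108.000000 + 8.062600 + 18.998403 + 14.003074 + 47.984745 = 197.048822

197.0488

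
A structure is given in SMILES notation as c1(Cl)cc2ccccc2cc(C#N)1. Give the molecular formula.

Atom tally by fragment:
  naphthalene ring system core → C:10 H:8
  (− 2 ring H displaced by substituents)
  + Cl → Cl:1
  + CN → C:1 N:1
Element totals:
  C: 11
  H: 6
  Cl: 1
  N: 1

C11H6ClN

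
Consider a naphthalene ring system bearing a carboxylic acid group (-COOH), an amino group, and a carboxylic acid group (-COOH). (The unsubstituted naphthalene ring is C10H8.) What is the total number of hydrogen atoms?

9

Atom tally by fragment:
  naphthalene ring system core → C:10 H:8
  (− 3 ring H displaced by substituents)
  + COOH → C:1 H:1 O:2
  + NH2 → N:1 H:2
  + COOH → C:1 H:1 O:2
Element totals:
  C: 12
  H: 9
  N: 1
  O: 4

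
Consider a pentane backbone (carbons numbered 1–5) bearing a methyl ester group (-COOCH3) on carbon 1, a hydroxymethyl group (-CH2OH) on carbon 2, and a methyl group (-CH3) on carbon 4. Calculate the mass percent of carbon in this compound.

62.04%

Atom tally by fragment:
  CH3OOCCH2 → C:3 H:5 O:2
  CH(CH2OH) → C:2 H:4 O:1
  CH2 → C:1 H:2
  CH(CH3) → C:2 H:4
  CH3 → C:1 H:3
Element totals:
  C: 9
  H: 18
  O: 3
Molecular formula: C9H18O3.
Molar mass = 174.240 g/mol.
Mass from C: 9 × 12.011 = 108.099 g/mol.
%C = 108.099 / 174.240 × 100 = 62.04%.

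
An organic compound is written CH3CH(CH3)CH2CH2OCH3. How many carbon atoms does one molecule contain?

6

Element totals:
  C: 6
  H: 14
  O: 1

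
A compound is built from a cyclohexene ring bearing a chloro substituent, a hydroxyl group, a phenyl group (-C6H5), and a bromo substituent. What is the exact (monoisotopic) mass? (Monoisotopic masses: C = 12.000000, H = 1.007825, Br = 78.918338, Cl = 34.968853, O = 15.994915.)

Atom tally by fragment:
  cyclohexene ring core → C:6 H:10
  (− 4 ring H displaced by substituents)
  + Cl → Cl:1
  + OH → O:1 H:1
  + C6H5 → C:6 H:5
  + Br → Br:1
Element totals:
  C: 12
  H: 12
  Br: 1
  Cl: 1
  O: 1
Molecular formula: C12H12BrClO.
  M = 12(12.0) + 12(1.007825) + 78.918338 + 34.968853 + 15.994915
    = 144.000000 + 12.093900 + 78.918338 + 34.968853 + 15.994915 = 285.976006

285.9760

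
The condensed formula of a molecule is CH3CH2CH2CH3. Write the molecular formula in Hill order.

C4H10

Element totals:
  C: 4
  H: 10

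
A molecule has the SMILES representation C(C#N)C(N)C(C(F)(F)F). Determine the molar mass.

152.12 g/mol

Atom tally by fragment:
  NCCH2 → C:2 H:2 N:1
  CH(NH2) → C:1 H:3 N:1
  CH2CF3 → C:2 H:2 F:3
Element totals:
  C: 5
  H: 7
  F: 3
  N: 2
Molecular formula: C5H7F3N2.
  M = 5(12.011) + 7(1.008) + 3(18.998) + 2(14.007)
    = 60.055 + 7.056 + 56.994 + 28.014 = 152.119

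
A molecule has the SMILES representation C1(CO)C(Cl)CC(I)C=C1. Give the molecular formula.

Atom tally by fragment:
  cyclohexene ring core → C:6 H:10
  (− 3 ring H displaced by substituents)
  + CH2OH → C:1 H:3 O:1
  + Cl → Cl:1
  + I → I:1
Element totals:
  C: 7
  H: 10
  Cl: 1
  I: 1
  O: 1

C7H10ClIO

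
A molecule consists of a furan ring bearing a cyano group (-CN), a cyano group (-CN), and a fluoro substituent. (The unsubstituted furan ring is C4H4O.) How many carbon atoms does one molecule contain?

6

Atom tally by fragment:
  furan ring core → C:4 H:4 O:1
  (− 3 ring H displaced by substituents)
  + CN → C:1 N:1
  + CN → C:1 N:1
  + F → F:1
Element totals:
  C: 6
  H: 1
  F: 1
  N: 2
  O: 1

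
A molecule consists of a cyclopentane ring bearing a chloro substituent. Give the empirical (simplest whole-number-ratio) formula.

Atom tally by fragment:
  cyclopentane ring core → C:5 H:10
  (− 1 ring H displaced by substituents)
  + Cl → Cl:1
Element totals:
  C: 5
  H: 9
  Cl: 1
Molecular formula: C5H9Cl.
gcd of subscripts (5, 1, 9) = 1, so the empirical formula equals the molecular formula.

C5H9Cl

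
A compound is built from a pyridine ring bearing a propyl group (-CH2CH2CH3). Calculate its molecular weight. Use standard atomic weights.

Atom tally by fragment:
  pyridine ring core → C:5 H:5 N:1
  (− 1 ring H displaced by substituents)
  + CH2CH2CH3 → C:3 H:7
Element totals:
  C: 8
  H: 11
  N: 1
Molecular formula: C8H11N.
  M = 8(12.011) + 11(1.008) + 14.007
    = 96.088 + 11.088 + 14.007 = 121.183

121.18 g/mol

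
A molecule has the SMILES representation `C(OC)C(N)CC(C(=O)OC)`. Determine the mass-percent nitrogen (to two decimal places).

8.69%

Atom tally by fragment:
  CH3OCH2 → C:2 H:5 O:1
  CH(NH2) → C:1 H:3 N:1
  CH2 → C:1 H:2
  CH2COOCH3 → C:3 H:5 O:2
Element totals:
  C: 7
  H: 15
  N: 1
  O: 3
Molecular formula: C7H15NO3.
Molar mass = 161.201 g/mol.
Mass from N: 1 × 14.007 = 14.007 g/mol.
%N = 14.007 / 161.201 × 100 = 8.69%.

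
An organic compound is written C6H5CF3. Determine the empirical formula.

Element totals:
  C: 7
  H: 5
  F: 3
Molecular formula: C7H5F3.
gcd of subscripts (7, 3, 5) = 1, so the empirical formula equals the molecular formula.

C7H5F3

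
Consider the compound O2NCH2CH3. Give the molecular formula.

Element totals:
  C: 2
  H: 5
  N: 1
  O: 2

C2H5NO2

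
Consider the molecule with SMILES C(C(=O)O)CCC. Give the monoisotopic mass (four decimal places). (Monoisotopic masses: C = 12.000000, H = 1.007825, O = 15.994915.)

102.0681

Atom tally by fragment:
  HOOCCH2 → C:2 H:3 O:2
  CH2 → C:1 H:2
  CH2 → C:1 H:2
  CH3 → C:1 H:3
Element totals:
  C: 5
  H: 10
  O: 2
Molecular formula: C5H10O2.
  M = 5(12.0) + 10(1.007825) + 2(15.994915)
    = 60.000000 + 10.078250 + 31.989830 = 102.068080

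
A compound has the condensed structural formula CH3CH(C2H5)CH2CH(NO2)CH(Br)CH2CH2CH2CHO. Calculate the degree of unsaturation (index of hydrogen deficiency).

Atom tally by fragment:
  CH3 → C:1 H:3
  CH(C2H5) → C:3 H:6
  CH2 → C:1 H:2
  CH(NO2) → C:1 H:1 N:1 O:2
  CH(Br) → C:1 H:1 Br:1
  CH2 → C:1 H:2
  CH2 → C:1 H:2
  CH2CHO → C:2 H:3 O:1
Element totals:
  C: 11
  H: 20
  Br: 1
  N: 1
  O: 3
Molecular formula: C11H20BrNO3.
DoU = (2C + 2 + N − H − X) / 2 = (2·11 + 2 + 1 − 20 − 1) / 2 = 2.

2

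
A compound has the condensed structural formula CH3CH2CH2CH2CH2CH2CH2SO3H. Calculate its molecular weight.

180.26 g/mol

Atom tally by fragment:
  CH3 → C:1 H:3
  CH2 → C:1 H:2
  CH2 → C:1 H:2
  CH2 → C:1 H:2
  CH2 → C:1 H:2
  CH2 → C:1 H:2
  CH2SO3H → C:1 H:3 S:1 O:3
Element totals:
  C: 7
  H: 16
  O: 3
  S: 1
Molecular formula: C7H16O3S.
  M = 7(12.011) + 16(1.008) + 3(15.999) + 32.06
    = 84.077 + 16.128 + 47.997 + 32.060 = 180.262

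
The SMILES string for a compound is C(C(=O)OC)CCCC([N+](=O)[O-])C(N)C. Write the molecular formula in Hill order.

Atom tally by fragment:
  CH3OOCCH2 → C:3 H:5 O:2
  CH2 → C:1 H:2
  CH2 → C:1 H:2
  CH2 → C:1 H:2
  CH(NO2) → C:1 H:1 N:1 O:2
  CH(NH2) → C:1 H:3 N:1
  CH3 → C:1 H:3
Element totals:
  C: 9
  H: 18
  N: 2
  O: 4

C9H18N2O4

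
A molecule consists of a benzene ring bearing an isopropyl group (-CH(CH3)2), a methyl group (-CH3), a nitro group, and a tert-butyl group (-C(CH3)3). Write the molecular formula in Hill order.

Atom tally by fragment:
  benzene ring core → C:6 H:6
  (− 4 ring H displaced by substituents)
  + CH(CH3)2 → C:3 H:7
  + CH3 → C:1 H:3
  + NO2 → N:1 O:2
  + C(CH3)3 → C:4 H:9
Element totals:
  C: 14
  H: 21
  N: 1
  O: 2

C14H21NO2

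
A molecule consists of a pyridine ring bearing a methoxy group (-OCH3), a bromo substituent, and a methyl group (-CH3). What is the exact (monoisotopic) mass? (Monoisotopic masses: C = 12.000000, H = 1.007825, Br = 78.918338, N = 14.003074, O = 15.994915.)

Atom tally by fragment:
  pyridine ring core → C:5 H:5 N:1
  (− 3 ring H displaced by substituents)
  + OCH3 → C:1 H:3 O:1
  + Br → Br:1
  + CH3 → C:1 H:3
Element totals:
  C: 7
  H: 8
  Br: 1
  N: 1
  O: 1
Molecular formula: C7H8BrNO.
  M = 7(12.0) + 8(1.007825) + 78.918338 + 14.003074 + 15.994915
    = 84.000000 + 8.062600 + 78.918338 + 14.003074 + 15.994915 = 200.978927

200.9789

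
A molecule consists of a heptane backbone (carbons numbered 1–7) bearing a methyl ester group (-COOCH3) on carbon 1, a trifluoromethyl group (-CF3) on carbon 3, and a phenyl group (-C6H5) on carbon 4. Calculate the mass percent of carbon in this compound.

63.56%

Atom tally by fragment:
  CH3OOCCH2 → C:3 H:5 O:2
  CH2 → C:1 H:2
  CH(CF3) → C:2 H:1 F:3
  CH(C6H5) → C:7 H:6
  CH2 → C:1 H:2
  CH2 → C:1 H:2
  CH3 → C:1 H:3
Element totals:
  C: 16
  H: 21
  F: 3
  O: 2
Molecular formula: C16H21F3O2.
Molar mass = 302.336 g/mol.
Mass from C: 16 × 12.011 = 192.176 g/mol.
%C = 192.176 / 302.336 × 100 = 63.56%.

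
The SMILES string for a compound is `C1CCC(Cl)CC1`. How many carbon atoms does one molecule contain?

6

Atom tally by fragment:
  cyclohexane ring core → C:6 H:12
  (− 1 ring H displaced by substituents)
  + Cl → Cl:1
Element totals:
  C: 6
  H: 11
  Cl: 1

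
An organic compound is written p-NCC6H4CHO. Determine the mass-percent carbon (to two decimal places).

Element totals:
  C: 8
  H: 5
  N: 1
  O: 1
Molecular formula: C8H5NO.
Molar mass = 131.134 g/mol.
Mass from C: 8 × 12.011 = 96.088 g/mol.
%C = 96.088 / 131.134 × 100 = 73.27%.

73.27%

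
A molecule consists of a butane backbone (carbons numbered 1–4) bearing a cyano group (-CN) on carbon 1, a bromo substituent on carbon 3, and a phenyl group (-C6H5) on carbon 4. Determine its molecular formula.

Atom tally by fragment:
  NCCH2 → C:2 H:2 N:1
  CH2 → C:1 H:2
  CH(Br) → C:1 H:1 Br:1
  CH2C6H5 → C:7 H:7
Element totals:
  C: 11
  H: 12
  Br: 1
  N: 1

C11H12BrN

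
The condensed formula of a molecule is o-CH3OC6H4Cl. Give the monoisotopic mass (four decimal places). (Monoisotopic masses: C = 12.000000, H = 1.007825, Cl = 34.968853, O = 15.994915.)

Atom tally by fragment:
  benzene ring core → C:6 H:6
  (− 2 ring H displaced by substituents)
  + OCH3 → C:1 H:3 O:1
  + Cl → Cl:1
Element totals:
  C: 7
  H: 7
  Cl: 1
  O: 1
Molecular formula: C7H7ClO.
  M = 7(12.0) + 7(1.007825) + 34.968853 + 15.994915
    = 84.000000 + 7.054775 + 34.968853 + 15.994915 = 142.018543

142.0185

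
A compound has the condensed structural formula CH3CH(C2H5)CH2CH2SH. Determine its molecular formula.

Element totals:
  C: 6
  H: 14
  S: 1

C6H14S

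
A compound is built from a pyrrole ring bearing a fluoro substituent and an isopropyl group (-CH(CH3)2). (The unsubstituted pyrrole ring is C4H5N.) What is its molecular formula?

Atom tally by fragment:
  pyrrole ring core → C:4 H:5 N:1
  (− 2 ring H displaced by substituents)
  + F → F:1
  + CH(CH3)2 → C:3 H:7
Element totals:
  C: 7
  H: 10
  F: 1
  N: 1

C7H10FN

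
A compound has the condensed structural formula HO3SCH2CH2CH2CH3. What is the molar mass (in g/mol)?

Atom tally by fragment:
  HO3SCH2 → C:1 H:3 S:1 O:3
  CH2 → C:1 H:2
  CH2 → C:1 H:2
  CH3 → C:1 H:3
Element totals:
  C: 4
  H: 10
  O: 3
  S: 1
Molecular formula: C4H10O3S.
  M = 4(12.011) + 10(1.008) + 3(15.999) + 32.06
    = 48.044 + 10.080 + 47.997 + 32.060 = 138.181

138.18 g/mol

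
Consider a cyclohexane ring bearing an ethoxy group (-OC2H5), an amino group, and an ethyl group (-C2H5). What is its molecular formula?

Atom tally by fragment:
  cyclohexane ring core → C:6 H:12
  (− 3 ring H displaced by substituents)
  + OC2H5 → C:2 H:5 O:1
  + NH2 → N:1 H:2
  + C2H5 → C:2 H:5
Element totals:
  C: 10
  H: 21
  N: 1
  O: 1

C10H21NO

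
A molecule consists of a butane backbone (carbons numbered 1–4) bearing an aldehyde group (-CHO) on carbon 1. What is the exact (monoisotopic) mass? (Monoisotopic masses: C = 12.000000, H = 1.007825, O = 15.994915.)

86.0732

Atom tally by fragment:
  OHCCH2 → C:2 H:3 O:1
  CH2 → C:1 H:2
  CH2 → C:1 H:2
  CH3 → C:1 H:3
Element totals:
  C: 5
  H: 10
  O: 1
Molecular formula: C5H10O.
  M = 5(12.0) + 10(1.007825) + 15.994915
    = 60.000000 + 10.078250 + 15.994915 = 86.073165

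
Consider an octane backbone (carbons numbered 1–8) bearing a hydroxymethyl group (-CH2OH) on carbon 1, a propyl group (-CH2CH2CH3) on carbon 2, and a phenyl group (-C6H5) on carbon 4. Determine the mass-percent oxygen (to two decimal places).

Atom tally by fragment:
  HOCH2CH2 → C:2 H:5 O:1
  CH(CH2CH2CH3) → C:4 H:8
  CH2 → C:1 H:2
  CH(C6H5) → C:7 H:6
  CH2 → C:1 H:2
  CH2 → C:1 H:2
  CH2 → C:1 H:2
  CH3 → C:1 H:3
Element totals:
  C: 18
  H: 30
  O: 1
Molecular formula: C18H30O.
Molar mass = 262.437 g/mol.
Mass from O: 1 × 15.999 = 15.999 g/mol.
%O = 15.999 / 262.437 × 100 = 6.10%.

6.10%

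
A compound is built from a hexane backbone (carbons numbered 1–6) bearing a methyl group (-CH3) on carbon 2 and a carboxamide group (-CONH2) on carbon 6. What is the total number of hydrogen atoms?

Atom tally by fragment:
  CH3 → C:1 H:3
  CH(CH3) → C:2 H:4
  CH2 → C:1 H:2
  CH2 → C:1 H:2
  CH2 → C:1 H:2
  CH2CONH2 → C:2 H:4 O:1 N:1
Element totals:
  C: 8
  H: 17
  N: 1
  O: 1

17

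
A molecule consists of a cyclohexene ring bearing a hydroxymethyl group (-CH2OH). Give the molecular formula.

C7H12O

Atom tally by fragment:
  cyclohexene ring core → C:6 H:10
  (− 1 ring H displaced by substituents)
  + CH2OH → C:1 H:3 O:1
Element totals:
  C: 7
  H: 12
  O: 1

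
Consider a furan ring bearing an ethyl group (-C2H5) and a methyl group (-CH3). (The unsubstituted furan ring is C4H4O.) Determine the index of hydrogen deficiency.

3

Atom tally by fragment:
  furan ring core → C:4 H:4 O:1
  (− 2 ring H displaced by substituents)
  + C2H5 → C:2 H:5
  + CH3 → C:1 H:3
Element totals:
  C: 7
  H: 10
  O: 1
Molecular formula: C7H10O.
DoU = (2C + 2 + N − H − X) / 2 = (2·7 + 2 + 0 − 10 − 0) / 2 = 3.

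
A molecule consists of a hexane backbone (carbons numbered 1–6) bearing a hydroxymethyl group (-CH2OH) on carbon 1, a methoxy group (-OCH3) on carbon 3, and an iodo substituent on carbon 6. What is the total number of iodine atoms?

1

Atom tally by fragment:
  HOCH2CH2 → C:2 H:5 O:1
  CH2 → C:1 H:2
  CH(OCH3) → C:2 H:4 O:1
  CH2 → C:1 H:2
  CH2 → C:1 H:2
  CH2I → C:1 H:2 I:1
Element totals:
  C: 8
  H: 17
  I: 1
  O: 2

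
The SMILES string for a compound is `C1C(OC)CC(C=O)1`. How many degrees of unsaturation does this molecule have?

Atom tally by fragment:
  cyclobutane ring core → C:4 H:8
  (− 2 ring H displaced by substituents)
  + OCH3 → C:1 H:3 O:1
  + CHO → C:1 H:1 O:1
Element totals:
  C: 6
  H: 10
  O: 2
Molecular formula: C6H10O2.
DoU = (2C + 2 + N − H − X) / 2 = (2·6 + 2 + 0 − 10 − 0) / 2 = 2.

2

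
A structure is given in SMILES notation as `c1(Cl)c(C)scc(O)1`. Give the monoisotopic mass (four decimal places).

Atom tally by fragment:
  thiophene ring core → C:4 H:4 S:1
  (− 3 ring H displaced by substituents)
  + Cl → Cl:1
  + CH3 → C:1 H:3
  + OH → O:1 H:1
Element totals:
  C: 5
  H: 5
  Cl: 1
  O: 1
  S: 1
Molecular formula: C5H5ClOS.
  M = 5(12.0) + 5(1.007825) + 34.968853 + 15.994915 + 31.972071
    = 60.000000 + 5.039125 + 34.968853 + 15.994915 + 31.972071 = 147.974964

147.9750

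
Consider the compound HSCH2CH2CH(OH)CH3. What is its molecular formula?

C4H10OS

Atom tally by fragment:
  HSCH2 → C:1 H:3 S:1
  CH2 → C:1 H:2
  CH(OH) → C:1 H:2 O:1
  CH3 → C:1 H:3
Element totals:
  C: 4
  H: 10
  O: 1
  S: 1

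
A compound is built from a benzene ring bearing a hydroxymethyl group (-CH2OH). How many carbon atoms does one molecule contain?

Atom tally by fragment:
  benzene ring core → C:6 H:6
  (− 1 ring H displaced by substituents)
  + CH2OH → C:1 H:3 O:1
Element totals:
  C: 7
  H: 8
  O: 1

7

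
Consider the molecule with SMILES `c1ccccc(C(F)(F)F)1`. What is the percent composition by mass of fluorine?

39.01%

Atom tally by fragment:
  benzene ring core → C:6 H:6
  (− 1 ring H displaced by substituents)
  + CF3 → C:1 F:3
Element totals:
  C: 7
  H: 5
  F: 3
Molecular formula: C7H5F3.
Molar mass = 146.111 g/mol.
Mass from F: 3 × 18.998 = 56.994 g/mol.
%F = 56.994 / 146.111 × 100 = 39.01%.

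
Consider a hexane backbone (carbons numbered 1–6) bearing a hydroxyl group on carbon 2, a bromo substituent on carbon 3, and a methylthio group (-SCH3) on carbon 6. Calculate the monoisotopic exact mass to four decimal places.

226.0027

Atom tally by fragment:
  CH3 → C:1 H:3
  CH(OH) → C:1 H:2 O:1
  CH(Br) → C:1 H:1 Br:1
  CH2 → C:1 H:2
  CH2 → C:1 H:2
  CH2SCH3 → C:2 H:5 S:1
Element totals:
  C: 7
  H: 15
  Br: 1
  O: 1
  S: 1
Molecular formula: C7H15BrOS.
  M = 7(12.0) + 15(1.007825) + 78.918338 + 15.994915 + 31.972071
    = 84.000000 + 15.117375 + 78.918338 + 15.994915 + 31.972071 = 226.002699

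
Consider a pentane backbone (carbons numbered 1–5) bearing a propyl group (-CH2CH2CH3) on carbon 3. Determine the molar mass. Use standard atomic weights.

Atom tally by fragment:
  CH3 → C:1 H:3
  CH2 → C:1 H:2
  CH(CH2CH2CH3) → C:4 H:8
  CH2 → C:1 H:2
  CH3 → C:1 H:3
Element totals:
  C: 8
  H: 18
Molecular formula: C8H18.
  M = 8(12.011) + 18(1.008)
    = 96.088 + 18.144 = 114.232

114.23 g/mol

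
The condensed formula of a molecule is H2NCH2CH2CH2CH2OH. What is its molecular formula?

Atom tally by fragment:
  H2NCH2 → C:1 H:4 N:1
  CH2 → C:1 H:2
  CH2 → C:1 H:2
  CH2OH → C:1 H:3 O:1
Element totals:
  C: 4
  H: 11
  N: 1
  O: 1

C4H11NO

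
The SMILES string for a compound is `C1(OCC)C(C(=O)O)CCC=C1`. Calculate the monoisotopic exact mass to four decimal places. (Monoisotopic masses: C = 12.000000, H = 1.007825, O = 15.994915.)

170.0943

Atom tally by fragment:
  cyclohexene ring core → C:6 H:10
  (− 2 ring H displaced by substituents)
  + OC2H5 → C:2 H:5 O:1
  + COOH → C:1 H:1 O:2
Element totals:
  C: 9
  H: 14
  O: 3
Molecular formula: C9H14O3.
  M = 9(12.0) + 14(1.007825) + 3(15.994915)
    = 108.000000 + 14.109550 + 47.984745 = 170.094295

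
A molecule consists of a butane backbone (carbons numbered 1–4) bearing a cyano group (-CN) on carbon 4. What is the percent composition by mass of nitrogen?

Atom tally by fragment:
  CH3 → C:1 H:3
  CH2 → C:1 H:2
  CH2 → C:1 H:2
  CH2CN → C:2 H:2 N:1
Element totals:
  C: 5
  H: 9
  N: 1
Molecular formula: C5H9N.
Molar mass = 83.134 g/mol.
Mass from N: 1 × 14.007 = 14.007 g/mol.
%N = 14.007 / 83.134 × 100 = 16.85%.

16.85%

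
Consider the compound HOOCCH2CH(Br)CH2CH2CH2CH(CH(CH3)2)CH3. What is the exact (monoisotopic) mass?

264.0725

Atom tally by fragment:
  HOOCCH2 → C:2 H:3 O:2
  CH(Br) → C:1 H:1 Br:1
  CH2 → C:1 H:2
  CH2 → C:1 H:2
  CH2 → C:1 H:2
  CH(CH(CH3)2) → C:4 H:8
  CH3 → C:1 H:3
Element totals:
  C: 11
  H: 21
  Br: 1
  O: 2
Molecular formula: C11H21BrO2.
  M = 11(12.0) + 21(1.007825) + 78.918338 + 2(15.994915)
    = 132.000000 + 21.164325 + 78.918338 + 31.989830 = 264.072493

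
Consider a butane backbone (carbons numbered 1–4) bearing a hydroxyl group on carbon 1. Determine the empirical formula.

C4H10O

Atom tally by fragment:
  HOCH2 → C:1 H:3 O:1
  CH2 → C:1 H:2
  CH2 → C:1 H:2
  CH3 → C:1 H:3
Element totals:
  C: 4
  H: 10
  O: 1
Molecular formula: C4H10O.
gcd of subscripts (4, 10, 1) = 1, so the empirical formula equals the molecular formula.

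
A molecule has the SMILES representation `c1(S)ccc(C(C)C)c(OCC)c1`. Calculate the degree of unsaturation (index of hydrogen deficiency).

4

Atom tally by fragment:
  benzene ring core → C:6 H:6
  (− 3 ring H displaced by substituents)
  + SH → S:1 H:1
  + CH(CH3)2 → C:3 H:7
  + OC2H5 → C:2 H:5 O:1
Element totals:
  C: 11
  H: 16
  O: 1
  S: 1
Molecular formula: C11H16OS.
DoU = (2C + 2 + N − H − X) / 2 = (2·11 + 2 + 0 − 16 − 0) / 2 = 4.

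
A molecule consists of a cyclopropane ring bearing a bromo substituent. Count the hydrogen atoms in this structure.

Atom tally by fragment:
  cyclopropane ring core → C:3 H:6
  (− 1 ring H displaced by substituents)
  + Br → Br:1
Element totals:
  C: 3
  H: 5
  Br: 1

5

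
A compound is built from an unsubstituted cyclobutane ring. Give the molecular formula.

Atom tally by fragment:
  cyclobutane ring core → C:4 H:8
Element totals:
  C: 4
  H: 8

C4H8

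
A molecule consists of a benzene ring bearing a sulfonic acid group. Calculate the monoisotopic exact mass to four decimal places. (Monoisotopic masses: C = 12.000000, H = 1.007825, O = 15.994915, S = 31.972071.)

Atom tally by fragment:
  benzene ring core → C:6 H:6
  (− 1 ring H displaced by substituents)
  + SO3H → S:1 O:3 H:1
Element totals:
  C: 6
  H: 6
  O: 3
  S: 1
Molecular formula: C6H6O3S.
  M = 6(12.0) + 6(1.007825) + 3(15.994915) + 31.972071
    = 72.000000 + 6.046950 + 47.984745 + 31.972071 = 158.003766

158.0038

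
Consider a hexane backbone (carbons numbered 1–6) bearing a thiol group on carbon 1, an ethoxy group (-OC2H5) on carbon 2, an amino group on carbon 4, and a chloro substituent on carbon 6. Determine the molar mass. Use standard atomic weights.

Atom tally by fragment:
  HSCH2 → C:1 H:3 S:1
  CH(OC2H5) → C:3 H:6 O:1
  CH2 → C:1 H:2
  CH(NH2) → C:1 H:3 N:1
  CH2 → C:1 H:2
  CH2Cl → C:1 H:2 Cl:1
Element totals:
  C: 8
  H: 18
  Cl: 1
  N: 1
  O: 1
  S: 1
Molecular formula: C8H18ClNOS.
  M = 8(12.011) + 18(1.008) + 35.45 + 14.007 + 15.999 + 32.06
    = 96.088 + 18.144 + 35.450 + 14.007 + 15.999 + 32.060 = 211.748

211.75 g/mol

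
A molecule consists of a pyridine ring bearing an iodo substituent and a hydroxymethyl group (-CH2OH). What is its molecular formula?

C6H6INO

Atom tally by fragment:
  pyridine ring core → C:5 H:5 N:1
  (− 2 ring H displaced by substituents)
  + I → I:1
  + CH2OH → C:1 H:3 O:1
Element totals:
  C: 6
  H: 6
  I: 1
  N: 1
  O: 1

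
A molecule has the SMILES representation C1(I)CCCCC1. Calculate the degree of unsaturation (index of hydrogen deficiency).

1

Atom tally by fragment:
  cyclohexane ring core → C:6 H:12
  (− 1 ring H displaced by substituents)
  + I → I:1
Element totals:
  C: 6
  H: 11
  I: 1
Molecular formula: C6H11I.
DoU = (2C + 2 + N − H − X) / 2 = (2·6 + 2 + 0 − 11 − 1) / 2 = 1.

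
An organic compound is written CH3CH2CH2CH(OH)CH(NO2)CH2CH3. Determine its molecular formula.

Atom tally by fragment:
  CH3 → C:1 H:3
  CH2 → C:1 H:2
  CH2 → C:1 H:2
  CH(OH) → C:1 H:2 O:1
  CH(NO2) → C:1 H:1 N:1 O:2
  CH2 → C:1 H:2
  CH3 → C:1 H:3
Element totals:
  C: 7
  H: 15
  N: 1
  O: 3

C7H15NO3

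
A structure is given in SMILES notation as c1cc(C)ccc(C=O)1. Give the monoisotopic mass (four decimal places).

Atom tally by fragment:
  benzene ring core → C:6 H:6
  (− 2 ring H displaced by substituents)
  + CH3 → C:1 H:3
  + CHO → C:1 H:1 O:1
Element totals:
  C: 8
  H: 8
  O: 1
Molecular formula: C8H8O.
  M = 8(12.0) + 8(1.007825) + 15.994915
    = 96.000000 + 8.062600 + 15.994915 = 120.057515

120.0575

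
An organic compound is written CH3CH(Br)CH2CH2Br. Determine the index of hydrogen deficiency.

Atom tally by fragment:
  CH3 → C:1 H:3
  CH(Br) → C:1 H:1 Br:1
  CH2 → C:1 H:2
  CH2Br → C:1 H:2 Br:1
Element totals:
  C: 4
  H: 8
  Br: 2
Molecular formula: C4H8Br2.
DoU = (2C + 2 + N − H − X) / 2 = (2·4 + 2 + 0 − 8 − 2) / 2 = 0.

0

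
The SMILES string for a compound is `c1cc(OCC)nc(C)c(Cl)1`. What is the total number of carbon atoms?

Atom tally by fragment:
  pyridine ring core → C:5 H:5 N:1
  (− 3 ring H displaced by substituents)
  + OC2H5 → C:2 H:5 O:1
  + CH3 → C:1 H:3
  + Cl → Cl:1
Element totals:
  C: 8
  H: 10
  Cl: 1
  N: 1
  O: 1

8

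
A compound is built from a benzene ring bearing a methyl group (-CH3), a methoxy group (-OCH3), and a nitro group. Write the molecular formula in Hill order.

Atom tally by fragment:
  benzene ring core → C:6 H:6
  (− 3 ring H displaced by substituents)
  + CH3 → C:1 H:3
  + OCH3 → C:1 H:3 O:1
  + NO2 → N:1 O:2
Element totals:
  C: 8
  H: 9
  N: 1
  O: 3

C8H9NO3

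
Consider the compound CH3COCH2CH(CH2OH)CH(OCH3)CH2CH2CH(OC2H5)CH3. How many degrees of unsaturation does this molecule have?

1

Atom tally by fragment:
  CH3COCH2 → C:3 H:5 O:1
  CH(CH2OH) → C:2 H:4 O:1
  CH(OCH3) → C:2 H:4 O:1
  CH2 → C:1 H:2
  CH2 → C:1 H:2
  CH(OC2H5) → C:3 H:6 O:1
  CH3 → C:1 H:3
Element totals:
  C: 13
  H: 26
  O: 4
Molecular formula: C13H26O4.
DoU = (2C + 2 + N − H − X) / 2 = (2·13 + 2 + 0 − 26 − 0) / 2 = 1.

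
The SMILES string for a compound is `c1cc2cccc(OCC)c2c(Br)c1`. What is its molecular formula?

Atom tally by fragment:
  naphthalene ring system core → C:10 H:8
  (− 2 ring H displaced by substituents)
  + OC2H5 → C:2 H:5 O:1
  + Br → Br:1
Element totals:
  C: 12
  H: 11
  Br: 1
  O: 1

C12H11BrO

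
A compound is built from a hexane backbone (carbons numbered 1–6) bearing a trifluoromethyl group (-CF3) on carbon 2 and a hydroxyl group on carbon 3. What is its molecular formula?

C7H13F3O

Atom tally by fragment:
  CH3 → C:1 H:3
  CH(CF3) → C:2 H:1 F:3
  CH(OH) → C:1 H:2 O:1
  CH2 → C:1 H:2
  CH2 → C:1 H:2
  CH3 → C:1 H:3
Element totals:
  C: 7
  H: 13
  F: 3
  O: 1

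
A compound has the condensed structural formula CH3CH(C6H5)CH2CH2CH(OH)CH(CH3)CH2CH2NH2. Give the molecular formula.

Atom tally by fragment:
  CH3 → C:1 H:3
  CH(C6H5) → C:7 H:6
  CH2 → C:1 H:2
  CH2 → C:1 H:2
  CH(OH) → C:1 H:2 O:1
  CH(CH3) → C:2 H:4
  CH2 → C:1 H:2
  CH2NH2 → C:1 H:4 N:1
Element totals:
  C: 15
  H: 25
  N: 1
  O: 1

C15H25NO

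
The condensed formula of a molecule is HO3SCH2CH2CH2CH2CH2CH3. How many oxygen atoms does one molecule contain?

3

Atom tally by fragment:
  HO3SCH2 → C:1 H:3 S:1 O:3
  CH2 → C:1 H:2
  CH2 → C:1 H:2
  CH2 → C:1 H:2
  CH2 → C:1 H:2
  CH3 → C:1 H:3
Element totals:
  C: 6
  H: 14
  O: 3
  S: 1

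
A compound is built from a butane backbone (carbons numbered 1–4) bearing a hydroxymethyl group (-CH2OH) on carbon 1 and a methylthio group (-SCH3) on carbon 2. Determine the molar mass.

134.24 g/mol

Atom tally by fragment:
  HOCH2CH2 → C:2 H:5 O:1
  CH(SCH3) → C:2 H:4 S:1
  CH2 → C:1 H:2
  CH3 → C:1 H:3
Element totals:
  C: 6
  H: 14
  O: 1
  S: 1
Molecular formula: C6H14OS.
  M = 6(12.011) + 14(1.008) + 15.999 + 32.06
    = 72.066 + 14.112 + 15.999 + 32.060 = 134.237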